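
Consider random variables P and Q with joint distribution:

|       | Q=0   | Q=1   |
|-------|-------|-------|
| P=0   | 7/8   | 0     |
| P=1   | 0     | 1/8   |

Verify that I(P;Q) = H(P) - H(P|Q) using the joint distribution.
Left side, from I(P;Q) = H(P) + H(Q) - H(P,Q):
Marginal P(P) (row sums):
  P(P=0) = 7/8 + 0 = 7/8
  P(P=1) = 0 + 1/8 = 1/8
Marginal P(Q) (column sums):
  P(Q=0) = 7/8 + 0 = 7/8
  P(Q=1) = 0 + 1/8 = 1/8

H(P) = -[(7/8)·log₂(7/8) + (1/8)·log₂(1/8)]
  = 0.1686 + 0.3750
  = 0.5436 bits
H(Q) = -[(7/8)·log₂(7/8) + (1/8)·log₂(1/8)]
  = 0.1686 + 0.3750
  = 0.5436 bits
H(P,Q) = -[(7/8)·log₂(7/8) + (1/8)·log₂(1/8)]
  = 0.1686 + 0.3750
  = 0.5436 bits

I(P;Q) = H(P) + H(Q) - H(P,Q)
  = 0.5436 + 0.5436 - 0.5436
  = 0.5436 bits

Right side, with H(P|Q) computed directly from the conditional probabilities:
H(P|Q) = -Σ P(P,Q)·log₂ P(P|Q), where P(P|Q) = P(P,Q) / P(Q)
  (cells with P(P,Q) = 0 contribute 0)
  (P=0,Q=0): P(P|Q) = (7/8)/(7/8) = 1;  -(7/8)·log₂(1) = 0.0000
  (P=1,Q=1): P(P|Q) = (1/8)/(1/8) = 1;  -(1/8)·log₂(1) = 0.0000
H(P|Q) = 0.0000 + 0.0000
  = 0.0000 bits
H(P) - H(P|Q) = 0.5436 - 0.0000 = 0.5436 bits

Both sides equal 0.5436 bits, so I(P;Q) = H(P) - H(P|Q) ✓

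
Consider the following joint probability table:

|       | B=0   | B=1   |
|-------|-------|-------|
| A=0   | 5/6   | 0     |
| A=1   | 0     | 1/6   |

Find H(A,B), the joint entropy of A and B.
H(A,B) = -Σ P(A,B) log₂ P(A,B), summed over the non-zero cells:
H(A,B) = -[(5/6)·log₂(5/6) + (1/6)·log₂(1/6)]
  = 0.2192 + 0.4308
  = 0.6500 bits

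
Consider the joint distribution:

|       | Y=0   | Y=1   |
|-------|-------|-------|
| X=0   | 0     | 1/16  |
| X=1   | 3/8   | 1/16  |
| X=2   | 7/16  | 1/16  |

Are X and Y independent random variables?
Marginal P(X) (row sums):
  P(X=0) = 0 + 1/16 = 1/16
  P(X=1) = 3/8 + 1/16 = 7/16
  P(X=2) = 7/16 + 1/16 = 1/2
Marginal P(Y) (column sums):
  P(Y=0) = 0 + 3/8 + 7/16 = 13/16
  P(Y=1) = 1/16 + 1/16 + 1/16 = 3/16

X and Y are independent iff P(X=i,Y=j) = P(X=i)·P(Y=j) for every cell.
  P(X=0)·P(Y=0) = 1/16 × 13/16 = 13/256, but P(X=0,Y=0) = 0 ✗

No, X and Y are not independent. Quantitatively, I(X;Y) > 0:

H(X) = -[(1/16)·log₂(1/16) + (7/16)·log₂(7/16) + (1/2)·log₂(1/2)]
  = 0.2500 + 0.5218 + 0.5000
  = 1.2718 bits
H(Y) = -[(13/16)·log₂(13/16) + (3/16)·log₂(3/16)]
  = 0.2434 + 0.4528
  = 0.6962 bits
H(X,Y) = -[(1/16)·log₂(1/16) + (3/8)·log₂(3/8) + (1/16)·log₂(1/16) + (7/16)·log₂(7/16) + (1/16)·log₂(1/16)]
  = 0.2500 + 0.5306 + 0.2500 + 0.5218 + 0.2500
  = 1.8024 bits
I(X;Y) = H(X) + H(Y) - H(X,Y) = 1.2718 + 0.6962 - 1.8024 = 0.1656 bits > 0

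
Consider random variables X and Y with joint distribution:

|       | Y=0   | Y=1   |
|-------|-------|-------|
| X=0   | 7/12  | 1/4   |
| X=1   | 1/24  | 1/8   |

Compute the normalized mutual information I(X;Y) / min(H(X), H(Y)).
Marginal P(X) (row sums):
  P(X=0) = 7/12 + 1/4 = 5/6
  P(X=1) = 1/24 + 1/8 = 1/6
Marginal P(Y) (column sums):
  P(Y=0) = 7/12 + 1/24 = 5/8
  P(Y=1) = 1/4 + 1/8 = 3/8

H(X) = -[(5/6)·log₂(5/6) + (1/6)·log₂(1/6)]
  = 0.2192 + 0.4308
  = 0.6500 bits
H(Y) = -[(5/8)·log₂(5/8) + (3/8)·log₂(3/8)]
  = 0.4238 + 0.5306
  = 0.9544 bits
H(X,Y) = -[(7/12)·log₂(7/12) + (1/4)·log₂(1/4) + (1/24)·log₂(1/24) + (1/8)·log₂(1/8)]
  = 0.4536 + 0.5000 + 0.1910 + 0.3750
  = 1.5196 bits

I(X;Y) = H(X) + H(Y) - H(X,Y)
  = 0.6500 + 0.9544 - 1.5196
  = 0.0848 bits

min(H(X), H(Y)) = min(0.6500, 0.9544) = 0.6500 bits
Normalized MI = 0.0848 / 0.6500 = 0.1305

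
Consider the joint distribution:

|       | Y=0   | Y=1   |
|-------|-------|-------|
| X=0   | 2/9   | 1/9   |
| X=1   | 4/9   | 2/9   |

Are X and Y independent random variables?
Marginal P(X) (row sums):
  P(X=0) = 2/9 + 1/9 = 1/3
  P(X=1) = 4/9 + 2/9 = 2/3
Marginal P(Y) (column sums):
  P(Y=0) = 2/9 + 4/9 = 2/3
  P(Y=1) = 1/9 + 2/9 = 1/3

X and Y are independent iff P(X=i,Y=j) = P(X=i)·P(Y=j) for every cell.
  P(X=0)·P(Y=0) = 1/3 × 2/3 = 2/9 = P(X=0,Y=0) ✓
  P(X=0)·P(Y=1) = 1/3 × 1/3 = 1/9 = P(X=0,Y=1) ✓
  P(X=1)·P(Y=0) = 2/3 × 2/3 = 4/9 = P(X=1,Y=0) ✓
  P(X=1)·P(Y=1) = 2/3 × 1/3 = 2/9 = P(X=1,Y=1) ✓

Yes, X and Y are independent: every cell factors, so I(X;Y) = 0 bits.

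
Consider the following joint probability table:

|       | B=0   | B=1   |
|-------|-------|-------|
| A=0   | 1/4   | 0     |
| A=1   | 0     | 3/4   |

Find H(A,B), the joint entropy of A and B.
H(A,B) = -Σ P(A,B) log₂ P(A,B), summed over the non-zero cells:
H(A,B) = -[(1/4)·log₂(1/4) + (3/4)·log₂(3/4)]
  = 0.5000 + 0.3113
  = 0.8113 bits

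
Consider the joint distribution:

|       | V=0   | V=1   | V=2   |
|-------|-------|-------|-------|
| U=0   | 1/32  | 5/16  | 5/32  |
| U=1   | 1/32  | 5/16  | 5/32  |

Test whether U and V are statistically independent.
Marginal P(U) (row sums):
  P(U=0) = 1/32 + 5/16 + 5/32 = 1/2
  P(U=1) = 1/32 + 5/16 + 5/32 = 1/2
Marginal P(V) (column sums):
  P(V=0) = 1/32 + 1/32 = 1/16
  P(V=1) = 5/16 + 5/16 = 5/8
  P(V=2) = 5/32 + 5/32 = 5/16

U and V are independent iff P(U=i,V=j) = P(U=i)·P(V=j) for every cell.
  P(U=0)·P(V=0) = 1/2 × 1/16 = 1/32 = P(U=0,V=0) ✓
  P(U=0)·P(V=1) = 1/2 × 5/8 = 5/16 = P(U=0,V=1) ✓
  P(U=0)·P(V=2) = 1/2 × 5/16 = 5/32 = P(U=0,V=2) ✓
  P(U=1)·P(V=0) = 1/2 × 1/16 = 1/32 = P(U=1,V=0) ✓
  P(U=1)·P(V=1) = 1/2 × 5/8 = 5/16 = P(U=1,V=1) ✓
  P(U=1)·P(V=2) = 1/2 × 5/16 = 5/32 = P(U=1,V=2) ✓

Yes, U and V are independent: every cell factors, so I(U;V) = 0 bits.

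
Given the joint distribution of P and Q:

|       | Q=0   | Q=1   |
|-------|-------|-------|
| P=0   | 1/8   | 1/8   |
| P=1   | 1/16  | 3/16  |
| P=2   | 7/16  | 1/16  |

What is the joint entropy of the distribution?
H(P,Q) = -Σ P(P,Q) log₂ P(P,Q), summed over the non-zero cells:
H(P,Q) = -[(1/8)·log₂(1/8) + (1/8)·log₂(1/8) + (1/16)·log₂(1/16) + (3/16)·log₂(3/16) + (7/16)·log₂(7/16) + (1/16)·log₂(1/16)]
  = 0.3750 + 0.3750 + 0.2500 + 0.4528 + 0.5218 + 0.2500
  = 2.2246 bits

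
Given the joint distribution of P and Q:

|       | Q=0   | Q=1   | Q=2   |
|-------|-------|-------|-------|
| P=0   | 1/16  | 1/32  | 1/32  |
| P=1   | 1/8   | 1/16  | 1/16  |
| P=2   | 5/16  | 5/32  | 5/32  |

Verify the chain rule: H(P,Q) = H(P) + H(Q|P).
Left side:
H(P,Q) = -[(1/16)·log₂(1/16) + (1/32)·log₂(1/32) + (1/32)·log₂(1/32) + (1/8)·log₂(1/8) + (1/16)·log₂(1/16) + (1/16)·log₂(1/16) + (5/16)·log₂(5/16) + (5/32)·log₂(5/32) + (5/32)·log₂(5/32)]
  = 0.2500 + 0.1563 + 0.1563 + 0.3750 + 0.2500 + 0.2500 + 0.5244 + 0.4184 + 0.4184
  = 2.7988 bits

Right side:
Marginal P(P) (row sums):
  P(P=0) = 1/16 + 1/32 + 1/32 = 1/8
  P(P=1) = 1/8 + 1/16 + 1/16 = 1/4
  P(P=2) = 5/16 + 5/32 + 5/32 = 5/8
H(P) = -[(1/8)·log₂(1/8) + (1/4)·log₂(1/4) + (5/8)·log₂(5/8)]
  = 0.3750 + 0.5000 + 0.4238
  = 1.2988 bits
H(Q|P) = -Σ P(P,Q)·log₂ P(Q|P), where P(Q|P) = P(P,Q) / P(P)
  (P=0,Q=0): P(Q|P) = (1/16)/(1/8) = 1/2;  -(1/16)·log₂(1/2) = 0.0625
  (P=0,Q=1): P(Q|P) = (1/32)/(1/8) = 1/4;  -(1/32)·log₂(1/4) = 0.0625
  (P=0,Q=2): P(Q|P) = (1/32)/(1/8) = 1/4;  -(1/32)·log₂(1/4) = 0.0625
  (P=1,Q=0): P(Q|P) = (1/8)/(1/4) = 1/2;  -(1/8)·log₂(1/2) = 0.1250
  (P=1,Q=1): P(Q|P) = (1/16)/(1/4) = 1/4;  -(1/16)·log₂(1/4) = 0.1250
  (P=1,Q=2): P(Q|P) = (1/16)/(1/4) = 1/4;  -(1/16)·log₂(1/4) = 0.1250
  (P=2,Q=0): P(Q|P) = (5/16)/(5/8) = 1/2;  -(5/16)·log₂(1/2) = 0.3125
  (P=2,Q=1): P(Q|P) = (5/32)/(5/8) = 1/4;  -(5/32)·log₂(1/4) = 0.3125
  (P=2,Q=2): P(Q|P) = (5/32)/(5/8) = 1/4;  -(5/32)·log₂(1/4) = 0.3125
H(Q|P) = 0.0625 + 0.0625 + 0.0625 + 0.1250 + 0.1250 + 0.1250 + 0.3125 + 0.3125 + 0.3125
  = 1.5000 bits
H(P) + H(Q|P) = 1.2988 + 1.5000 = 2.7988 bits

Both sides equal 2.7988 bits, so the chain rule holds ✓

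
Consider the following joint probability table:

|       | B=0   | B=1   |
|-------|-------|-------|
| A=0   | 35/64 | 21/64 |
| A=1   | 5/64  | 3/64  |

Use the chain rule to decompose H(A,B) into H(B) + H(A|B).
By the chain rule: H(A,B) = H(B) + H(A|B)

Marginal P(B) (column sums):
  P(B=0) = 35/64 + 5/64 = 5/8
  P(B=1) = 21/64 + 3/64 = 3/8
H(B) = -[(5/8)·log₂(5/8) + (3/8)·log₂(3/8)]
  = 0.4238 + 0.5306
  = 0.9544 bits
H(A|B) = -Σ P(A,B)·log₂ P(A|B), where P(A|B) = P(A,B) / P(B)
  (A=0,B=0): P(A|B) = (35/64)/(5/8) = 7/8;  -(35/64)·log₂(7/8) = 0.1054
  (A=0,B=1): P(A|B) = (21/64)/(3/8) = 7/8;  -(21/64)·log₂(7/8) = 0.0632
  (A=1,B=0): P(A|B) = (5/64)/(5/8) = 1/8;  -(5/64)·log₂(1/8) = 0.2344
  (A=1,B=1): P(A|B) = (3/64)/(3/8) = 1/8;  -(3/64)·log₂(1/8) = 0.1406
H(A|B) = 0.1054 + 0.0632 + 0.2344 + 0.1406
  = 0.5436 bits

H(A,B) = H(B) + H(A|B) = 0.9544 + 0.5436 = 1.4980 bits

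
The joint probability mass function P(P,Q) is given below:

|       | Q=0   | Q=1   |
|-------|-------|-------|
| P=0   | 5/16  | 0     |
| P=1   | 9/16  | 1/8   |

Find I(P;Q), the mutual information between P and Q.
Marginal P(P) (row sums):
  P(P=0) = 5/16 + 0 = 5/16
  P(P=1) = 9/16 + 1/8 = 11/16
Marginal P(Q) (column sums):
  P(Q=0) = 5/16 + 9/16 = 7/8
  P(Q=1) = 0 + 1/8 = 1/8

H(P) = -[(5/16)·log₂(5/16) + (11/16)·log₂(11/16)]
  = 0.5244 + 0.3716
  = 0.8960 bits
H(Q) = -[(7/8)·log₂(7/8) + (1/8)·log₂(1/8)]
  = 0.1686 + 0.3750
  = 0.5436 bits
H(P,Q) = -[(5/16)·log₂(5/16) + (9/16)·log₂(9/16) + (1/8)·log₂(1/8)]
  = 0.5244 + 0.4669 + 0.3750
  = 1.3663 bits

I(P;Q) = H(P) + H(Q) - H(P,Q)
  = 0.8960 + 0.5436 - 1.3663
  = 0.0733 bits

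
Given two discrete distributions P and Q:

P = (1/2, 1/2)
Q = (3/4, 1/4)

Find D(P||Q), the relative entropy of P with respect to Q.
D(P||Q) = Σ P(i) log₂(P(i)/Q(i))
  i=0: (1/2) × log₂((1/2)/(3/4)) = (1/2) × log₂(2/3) = -0.2925
  i=1: (1/2) × log₂((1/2)/(1/4)) = (1/2) × log₂(2) = 0.5000
D(P||Q) = -0.2925 + 0.5000
  = 0.2075 bits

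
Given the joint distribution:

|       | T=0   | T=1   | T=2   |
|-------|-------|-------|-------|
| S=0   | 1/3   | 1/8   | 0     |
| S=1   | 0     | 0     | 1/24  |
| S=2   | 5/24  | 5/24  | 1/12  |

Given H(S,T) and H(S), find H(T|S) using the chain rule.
From the chain rule: H(S,T) = H(S) + H(T|S)
Therefore: H(T|S) = H(S,T) - H(S)

H(S,T) = -[(1/3)·log₂(1/3) + (1/8)·log₂(1/8) + (1/24)·log₂(1/24) + (5/24)·log₂(5/24) + (5/24)·log₂(5/24) + (1/12)·log₂(1/12)]
  = 0.5283 + 0.3750 + 0.1910 + 0.4715 + 0.4715 + 0.2987
  = 2.3360 bits
Marginal P(S) (row sums):
  P(S=0) = 1/3 + 1/8 + 0 = 11/24
  P(S=1) = 0 + 0 + 1/24 = 1/24
  P(S=2) = 5/24 + 5/24 + 1/12 = 1/2
H(S) = -[(11/24)·log₂(11/24) + (1/24)·log₂(1/24) + (1/2)·log₂(1/2)]
  = 0.5159 + 0.1910 + 0.5000
  = 1.2069 bits

H(T|S) = 2.3360 - 1.2069 = 1.1291 bits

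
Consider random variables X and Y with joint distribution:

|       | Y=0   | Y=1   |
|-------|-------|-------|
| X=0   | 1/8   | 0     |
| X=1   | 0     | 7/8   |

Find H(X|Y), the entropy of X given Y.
Marginal P(Y) (column sums):
  P(Y=0) = 1/8 + 0 = 1/8
  P(Y=1) = 0 + 7/8 = 7/8

H(X|Y) = -Σ P(X,Y)·log₂ P(X|Y), where P(X|Y) = P(X,Y) / P(Y)
  (cells with P(X,Y) = 0 contribute 0)
  (X=0,Y=0): P(X|Y) = (1/8)/(1/8) = 1;  -(1/8)·log₂(1) = 0.0000
  (X=1,Y=1): P(X|Y) = (7/8)/(7/8) = 1;  -(7/8)·log₂(1) = 0.0000
H(X|Y) = 0.0000 + 0.0000
  = 0.0000 bits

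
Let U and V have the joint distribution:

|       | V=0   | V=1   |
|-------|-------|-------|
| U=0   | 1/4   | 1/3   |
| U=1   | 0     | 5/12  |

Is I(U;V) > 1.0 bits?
Marginal P(U) (row sums):
  P(U=0) = 1/4 + 1/3 = 7/12
  P(U=1) = 0 + 5/12 = 5/12
Marginal P(V) (column sums):
  P(V=0) = 1/4 + 0 = 1/4
  P(V=1) = 1/3 + 5/12 = 3/4

H(U) = -[(7/12)·log₂(7/12) + (5/12)·log₂(5/12)]
  = 0.4536 + 0.5263
  = 0.9799 bits
H(V) = -[(1/4)·log₂(1/4) + (3/4)·log₂(3/4)]
  = 0.5000 + 0.3113
  = 0.8113 bits
H(U,V) = -[(1/4)·log₂(1/4) + (1/3)·log₂(1/3) + (5/12)·log₂(5/12)]
  = 0.5000 + 0.5283 + 0.5263
  = 1.5546 bits

I(U;V) = H(U) + H(V) - H(U,V)
  = 0.9799 + 0.8113 - 1.5546
  = 0.2366 bits

No. I(U;V) = 0.2366 bits, which is ≤ 1.0 bits.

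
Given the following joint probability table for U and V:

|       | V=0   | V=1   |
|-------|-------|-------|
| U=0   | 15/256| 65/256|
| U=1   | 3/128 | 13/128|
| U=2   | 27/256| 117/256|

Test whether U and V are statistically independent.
Marginal P(U) (row sums):
  P(U=0) = 15/256 + 65/256 = 5/16
  P(U=1) = 3/128 + 13/128 = 1/8
  P(U=2) = 27/256 + 117/256 = 9/16
Marginal P(V) (column sums):
  P(V=0) = 15/256 + 3/128 + 27/256 = 3/16
  P(V=1) = 65/256 + 13/128 + 117/256 = 13/16

U and V are independent iff P(U=i,V=j) = P(U=i)·P(V=j) for every cell.
  P(U=0)·P(V=0) = 5/16 × 3/16 = 15/256 = P(U=0,V=0) ✓
  P(U=0)·P(V=1) = 5/16 × 13/16 = 65/256 = P(U=0,V=1) ✓
  P(U=1)·P(V=0) = 1/8 × 3/16 = 3/128 = P(U=1,V=0) ✓
  P(U=1)·P(V=1) = 1/8 × 13/16 = 13/128 = P(U=1,V=1) ✓
  P(U=2)·P(V=0) = 9/16 × 3/16 = 27/256 = P(U=2,V=0) ✓
  P(U=2)·P(V=1) = 9/16 × 13/16 = 117/256 = P(U=2,V=1) ✓

Yes, U and V are independent: every cell factors, so I(U;V) = 0 bits.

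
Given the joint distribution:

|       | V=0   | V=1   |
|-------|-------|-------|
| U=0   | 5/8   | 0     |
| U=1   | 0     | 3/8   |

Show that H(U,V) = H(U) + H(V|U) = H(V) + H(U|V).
Marginal P(U) (row sums):
  P(U=0) = 5/8 + 0 = 5/8
  P(U=1) = 0 + 3/8 = 3/8
Marginal P(V) (column sums):
  P(V=0) = 5/8 + 0 = 5/8
  P(V=1) = 0 + 3/8 = 3/8

Decomposition 1: H(U) + H(V|U)
H(U) = -[(5/8)·log₂(5/8) + (3/8)·log₂(3/8)]
  = 0.4238 + 0.5306
  = 0.9544 bits
H(V|U) = -Σ P(U,V)·log₂ P(V|U), where P(V|U) = P(U,V) / P(U)
  (cells with P(U,V) = 0 contribute 0)
  (U=0,V=0): P(V|U) = (5/8)/(5/8) = 1;  -(5/8)·log₂(1) = 0.0000
  (U=1,V=1): P(V|U) = (3/8)/(3/8) = 1;  -(3/8)·log₂(1) = 0.0000
H(V|U) = 0.0000 + 0.0000
  = 0.0000 bits
H(U) + H(V|U) = 0.9544 + 0.0000 = 0.9544 bits

Decomposition 2: H(V) + H(U|V)
H(V) = -[(5/8)·log₂(5/8) + (3/8)·log₂(3/8)]
  = 0.4238 + 0.5306
  = 0.9544 bits
H(U|V) = -Σ P(U,V)·log₂ P(U|V), where P(U|V) = P(U,V) / P(V)
  (cells with P(U,V) = 0 contribute 0)
  (U=0,V=0): P(U|V) = (5/8)/(5/8) = 1;  -(5/8)·log₂(1) = 0.0000
  (U=1,V=1): P(U|V) = (3/8)/(3/8) = 1;  -(3/8)·log₂(1) = 0.0000
H(U|V) = 0.0000 + 0.0000
  = 0.0000 bits
H(V) + H(U|V) = 0.9544 + 0.0000 = 0.9544 bits

Direct computation of the joint entropy:
H(U,V) = -[(5/8)·log₂(5/8) + (3/8)·log₂(3/8)]
  = 0.4238 + 0.5306
  = 0.9544 bits

All three agree: H(U,V) = 0.9544 bits ✓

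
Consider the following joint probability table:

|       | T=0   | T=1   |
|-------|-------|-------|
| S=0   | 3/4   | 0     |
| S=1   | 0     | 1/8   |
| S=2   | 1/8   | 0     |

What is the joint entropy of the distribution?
H(S,T) = -Σ P(S,T) log₂ P(S,T), summed over the non-zero cells:
H(S,T) = -[(3/4)·log₂(3/4) + (1/8)·log₂(1/8) + (1/8)·log₂(1/8)]
  = 0.3113 + 0.3750 + 0.3750
  = 1.0613 bits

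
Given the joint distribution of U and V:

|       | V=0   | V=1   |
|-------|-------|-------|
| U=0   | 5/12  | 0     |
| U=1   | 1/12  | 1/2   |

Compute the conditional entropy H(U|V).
Marginal P(V) (column sums):
  P(V=0) = 5/12 + 1/12 = 1/2
  P(V=1) = 0 + 1/2 = 1/2

H(U|V) = -Σ P(U,V)·log₂ P(U|V), where P(U|V) = P(U,V) / P(V)
  (cells with P(U,V) = 0 contribute 0)
  (U=0,V=0): P(U|V) = (5/12)/(1/2) = 5/6;  -(5/12)·log₂(5/6) = 0.1096
  (U=1,V=0): P(U|V) = (1/12)/(1/2) = 1/6;  -(1/12)·log₂(1/6) = 0.2154
  (U=1,V=1): P(U|V) = (1/2)/(1/2) = 1;  -(1/2)·log₂(1) = 0.0000
H(U|V) = 0.1096 + 0.2154 + 0.0000
  = 0.3250 bits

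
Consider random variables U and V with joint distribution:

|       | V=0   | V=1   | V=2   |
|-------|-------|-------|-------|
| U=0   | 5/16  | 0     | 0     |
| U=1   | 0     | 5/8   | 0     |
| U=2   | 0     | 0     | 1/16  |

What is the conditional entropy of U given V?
Marginal P(V) (column sums):
  P(V=0) = 5/16 + 0 + 0 = 5/16
  P(V=1) = 0 + 5/8 + 0 = 5/8
  P(V=2) = 0 + 0 + 1/16 = 1/16

H(U|V) = -Σ P(U,V)·log₂ P(U|V), where P(U|V) = P(U,V) / P(V)
  (cells with P(U,V) = 0 contribute 0)
  (U=0,V=0): P(U|V) = (5/16)/(5/16) = 1;  -(5/16)·log₂(1) = 0.0000
  (U=1,V=1): P(U|V) = (5/8)/(5/8) = 1;  -(5/8)·log₂(1) = 0.0000
  (U=2,V=2): P(U|V) = (1/16)/(1/16) = 1;  -(1/16)·log₂(1) = 0.0000
H(U|V) = 0.0000 + 0.0000 + 0.0000
  = 0.0000 bits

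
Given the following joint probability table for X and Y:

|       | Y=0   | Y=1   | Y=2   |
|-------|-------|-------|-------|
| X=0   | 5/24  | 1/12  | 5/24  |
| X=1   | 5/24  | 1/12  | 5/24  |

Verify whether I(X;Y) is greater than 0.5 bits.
Marginal P(X) (row sums):
  P(X=0) = 5/24 + 1/12 + 5/24 = 1/2
  P(X=1) = 5/24 + 1/12 + 5/24 = 1/2
Marginal P(Y) (column sums):
  P(Y=0) = 5/24 + 5/24 = 5/12
  P(Y=1) = 1/12 + 1/12 = 1/6
  P(Y=2) = 5/24 + 5/24 = 5/12

H(X) = -[(1/2)·log₂(1/2) + (1/2)·log₂(1/2)]
  = 0.5000 + 0.5000
  = 1.0000 bits
H(Y) = -[(5/12)·log₂(5/12) + (1/6)·log₂(1/6) + (5/12)·log₂(5/12)]
  = 0.5263 + 0.4308 + 0.5263
  = 1.4834 bits
H(X,Y) = -[(5/24)·log₂(5/24) + (1/12)·log₂(1/12) + (5/24)·log₂(5/24) + (5/24)·log₂(5/24) + (1/12)·log₂(1/12) + (5/24)·log₂(5/24)]
  = 0.4715 + 0.2987 + 0.4715 + 0.4715 + 0.2987 + 0.4715
  = 2.4834 bits

I(X;Y) = H(X) + H(Y) - H(X,Y)
  = 1.0000 + 1.4834 - 2.4834
  = 0.0000 bits

No. I(X;Y) = 0.0000 bits, which is ≤ 0.5 bits.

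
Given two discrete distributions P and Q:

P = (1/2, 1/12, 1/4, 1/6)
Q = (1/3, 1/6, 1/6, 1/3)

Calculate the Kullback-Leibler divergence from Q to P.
D(P||Q) = Σ P(i) log₂(P(i)/Q(i))
  i=0: (1/2) × log₂((1/2)/(1/3)) = (1/2) × log₂(3/2) = 0.2925
  i=1: (1/12) × log₂((1/12)/(1/6)) = (1/12) × log₂(1/2) = -0.0833
  i=2: (1/4) × log₂((1/4)/(1/6)) = (1/4) × log₂(3/2) = 0.1462
  i=3: (1/6) × log₂((1/6)/(1/3)) = (1/6) × log₂(1/2) = -0.1667
D(P||Q) = 0.2925 - 0.0833 + 0.1462 - 0.1667
  = 0.1887 bits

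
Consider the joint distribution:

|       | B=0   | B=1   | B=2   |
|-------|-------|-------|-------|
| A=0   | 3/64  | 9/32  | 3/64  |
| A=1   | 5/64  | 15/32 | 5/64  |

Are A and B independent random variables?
Marginal P(A) (row sums):
  P(A=0) = 3/64 + 9/32 + 3/64 = 3/8
  P(A=1) = 5/64 + 15/32 + 5/64 = 5/8
Marginal P(B) (column sums):
  P(B=0) = 3/64 + 5/64 = 1/8
  P(B=1) = 9/32 + 15/32 = 3/4
  P(B=2) = 3/64 + 5/64 = 1/8

A and B are independent iff P(A=i,B=j) = P(A=i)·P(B=j) for every cell.
  P(A=0)·P(B=0) = 3/8 × 1/8 = 3/64 = P(A=0,B=0) ✓
  P(A=0)·P(B=1) = 3/8 × 3/4 = 9/32 = P(A=0,B=1) ✓
  P(A=0)·P(B=2) = 3/8 × 1/8 = 3/64 = P(A=0,B=2) ✓
  P(A=1)·P(B=0) = 5/8 × 1/8 = 5/64 = P(A=1,B=0) ✓
  P(A=1)·P(B=1) = 5/8 × 3/4 = 15/32 = P(A=1,B=1) ✓
  P(A=1)·P(B=2) = 5/8 × 1/8 = 5/64 = P(A=1,B=2) ✓

Yes, A and B are independent: every cell factors, so I(A;B) = 0 bits.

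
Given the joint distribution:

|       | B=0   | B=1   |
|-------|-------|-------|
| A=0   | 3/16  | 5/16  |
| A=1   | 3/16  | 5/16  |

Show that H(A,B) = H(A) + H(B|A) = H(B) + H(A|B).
Marginal P(A) (row sums):
  P(A=0) = 3/16 + 5/16 = 1/2
  P(A=1) = 3/16 + 5/16 = 1/2
Marginal P(B) (column sums):
  P(B=0) = 3/16 + 3/16 = 3/8
  P(B=1) = 5/16 + 5/16 = 5/8

Decomposition 1: H(A) + H(B|A)
H(A) = -[(1/2)·log₂(1/2) + (1/2)·log₂(1/2)]
  = 0.5000 + 0.5000
  = 1.0000 bits
H(B|A) = -Σ P(A,B)·log₂ P(B|A), where P(B|A) = P(A,B) / P(A)
  (A=0,B=0): P(B|A) = (3/16)/(1/2) = 3/8;  -(3/16)·log₂(3/8) = 0.2653
  (A=0,B=1): P(B|A) = (5/16)/(1/2) = 5/8;  -(5/16)·log₂(5/8) = 0.2119
  (A=1,B=0): P(B|A) = (3/16)/(1/2) = 3/8;  -(3/16)·log₂(3/8) = 0.2653
  (A=1,B=1): P(B|A) = (5/16)/(1/2) = 5/8;  -(5/16)·log₂(5/8) = 0.2119
H(B|A) = 0.2653 + 0.2119 + 0.2653 + 0.2119
  = 0.9544 bits
H(A) + H(B|A) = 1.0000 + 0.9544 = 1.9544 bits

Decomposition 2: H(B) + H(A|B)
H(B) = -[(3/8)·log₂(3/8) + (5/8)·log₂(5/8)]
  = 0.5306 + 0.4238
  = 0.9544 bits
H(A|B) = -Σ P(A,B)·log₂ P(A|B), where P(A|B) = P(A,B) / P(B)
  (A=0,B=0): P(A|B) = (3/16)/(3/8) = 1/2;  -(3/16)·log₂(1/2) = 0.1875
  (A=0,B=1): P(A|B) = (5/16)/(5/8) = 1/2;  -(5/16)·log₂(1/2) = 0.3125
  (A=1,B=0): P(A|B) = (3/16)/(3/8) = 1/2;  -(3/16)·log₂(1/2) = 0.1875
  (A=1,B=1): P(A|B) = (5/16)/(5/8) = 1/2;  -(5/16)·log₂(1/2) = 0.3125
H(A|B) = 0.1875 + 0.3125 + 0.1875 + 0.3125
  = 1.0000 bits
H(B) + H(A|B) = 0.9544 + 1.0000 = 1.9544 bits

Direct computation of the joint entropy:
H(A,B) = -[(3/16)·log₂(3/16) + (5/16)·log₂(5/16) + (3/16)·log₂(3/16) + (5/16)·log₂(5/16)]
  = 0.4528 + 0.5244 + 0.4528 + 0.5244
  = 1.9544 bits

All three agree: H(A,B) = 1.9544 bits ✓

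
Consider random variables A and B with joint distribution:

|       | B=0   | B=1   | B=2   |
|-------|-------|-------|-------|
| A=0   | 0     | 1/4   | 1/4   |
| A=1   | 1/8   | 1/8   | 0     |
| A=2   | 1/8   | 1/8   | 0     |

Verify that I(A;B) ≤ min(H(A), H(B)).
Marginal P(A) (row sums):
  P(A=0) = 0 + 1/4 + 1/4 = 1/2
  P(A=1) = 1/8 + 1/8 + 0 = 1/4
  P(A=2) = 1/8 + 1/8 + 0 = 1/4
Marginal P(B) (column sums):
  P(B=0) = 0 + 1/8 + 1/8 = 1/4
  P(B=1) = 1/4 + 1/8 + 1/8 = 1/2
  P(B=2) = 1/4 + 0 + 0 = 1/4

H(A) = -[(1/2)·log₂(1/2) + (1/4)·log₂(1/4) + (1/4)·log₂(1/4)]
  = 0.5000 + 0.5000 + 0.5000
  = 1.5000 bits
H(B) = -[(1/4)·log₂(1/4) + (1/2)·log₂(1/2) + (1/4)·log₂(1/4)]
  = 0.5000 + 0.5000 + 0.5000
  = 1.5000 bits
H(A,B) = -[(1/4)·log₂(1/4) + (1/4)·log₂(1/4) + (1/8)·log₂(1/8) + (1/8)·log₂(1/8) + (1/8)·log₂(1/8) + (1/8)·log₂(1/8)]
  = 0.5000 + 0.5000 + 0.3750 + 0.3750 + 0.3750 + 0.3750
  = 2.5000 bits

I(A;B) = H(A) + H(B) - H(A,B)
  = 1.5000 + 1.5000 - 2.5000
  = 0.5000 bits

min(H(A), H(B)) = min(1.5000, 1.5000) = 1.5000 bits
Since 0.5000 ≤ 1.5000, the bound is satisfied ✓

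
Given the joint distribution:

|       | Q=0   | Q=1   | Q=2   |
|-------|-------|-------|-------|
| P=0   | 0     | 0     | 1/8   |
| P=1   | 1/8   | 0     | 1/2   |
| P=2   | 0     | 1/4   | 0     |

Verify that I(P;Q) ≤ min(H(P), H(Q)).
Marginal P(P) (row sums):
  P(P=0) = 0 + 0 + 1/8 = 1/8
  P(P=1) = 1/8 + 0 + 1/2 = 5/8
  P(P=2) = 0 + 1/4 + 0 = 1/4
Marginal P(Q) (column sums):
  P(Q=0) = 0 + 1/8 + 0 = 1/8
  P(Q=1) = 0 + 0 + 1/4 = 1/4
  P(Q=2) = 1/8 + 1/2 + 0 = 5/8

H(P) = -[(1/8)·log₂(1/8) + (5/8)·log₂(5/8) + (1/4)·log₂(1/4)]
  = 0.3750 + 0.4238 + 0.5000
  = 1.2988 bits
H(Q) = -[(1/8)·log₂(1/8) + (1/4)·log₂(1/4) + (5/8)·log₂(5/8)]
  = 0.3750 + 0.5000 + 0.4238
  = 1.2988 bits
H(P,Q) = -[(1/8)·log₂(1/8) + (1/8)·log₂(1/8) + (1/2)·log₂(1/2) + (1/4)·log₂(1/4)]
  = 0.3750 + 0.3750 + 0.5000 + 0.5000
  = 1.7500 bits

I(P;Q) = H(P) + H(Q) - H(P,Q)
  = 1.2988 + 1.2988 - 1.7500
  = 0.8476 bits

min(H(P), H(Q)) = min(1.2988, 1.2988) = 1.2988 bits
Since 0.8476 ≤ 1.2988, the bound is satisfied ✓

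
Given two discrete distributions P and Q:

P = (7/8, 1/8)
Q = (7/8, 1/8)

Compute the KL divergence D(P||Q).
D(P||Q) = Σ P(i) log₂(P(i)/Q(i))
  i=0: (7/8) × log₂((7/8)/(7/8)) = (7/8) × log₂(1) = 0.0000
  i=1: (1/8) × log₂((1/8)/(1/8)) = (1/8) × log₂(1) = 0.0000
D(P||Q) = 0.0000 + 0.0000
  = 0.0000 bits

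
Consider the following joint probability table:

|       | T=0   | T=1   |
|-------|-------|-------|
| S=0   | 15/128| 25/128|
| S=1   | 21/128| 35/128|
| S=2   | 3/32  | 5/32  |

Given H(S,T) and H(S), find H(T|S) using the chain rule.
From the chain rule: H(S,T) = H(S) + H(T|S)
Therefore: H(T|S) = H(S,T) - H(S)

H(S,T) = -[(15/128)·log₂(15/128) + (25/128)·log₂(25/128) + (21/128)·log₂(21/128) + (35/128)·log₂(35/128) + (3/32)·log₂(3/32) + (5/32)·log₂(5/32)]
  = 0.3625 + 0.4602 + 0.4278 + 0.5115 + 0.3202 + 0.4184
  = 2.5006 bits
Marginal P(S) (row sums):
  P(S=0) = 15/128 + 25/128 = 5/16
  P(S=1) = 21/128 + 35/128 = 7/16
  P(S=2) = 3/32 + 5/32 = 1/4
H(S) = -[(5/16)·log₂(5/16) + (7/16)·log₂(7/16) + (1/4)·log₂(1/4)]
  = 0.5244 + 0.5218 + 0.5000
  = 1.5462 bits

H(T|S) = 2.5006 - 1.5462 = 0.9544 bits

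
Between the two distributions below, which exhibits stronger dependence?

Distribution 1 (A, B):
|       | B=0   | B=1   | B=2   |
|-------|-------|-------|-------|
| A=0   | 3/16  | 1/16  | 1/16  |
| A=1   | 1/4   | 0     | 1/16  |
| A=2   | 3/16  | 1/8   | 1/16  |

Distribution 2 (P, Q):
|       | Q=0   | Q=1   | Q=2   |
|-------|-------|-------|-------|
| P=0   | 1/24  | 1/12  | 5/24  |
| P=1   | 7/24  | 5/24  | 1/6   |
Distribution 1 (A, B):
Marginal P(A) (row sums):
  P(A=0) = 3/16 + 1/16 + 1/16 = 5/16
  P(A=1) = 1/4 + 0 + 1/16 = 5/16
  P(A=2) = 3/16 + 1/8 + 1/16 = 3/8
Marginal P(B) (column sums):
  P(B=0) = 3/16 + 1/4 + 3/16 = 5/8
  P(B=1) = 1/16 + 0 + 1/8 = 3/16
  P(B=2) = 1/16 + 1/16 + 1/16 = 3/16

H(A) = -[(5/16)·log₂(5/16) + (5/16)·log₂(5/16) + (3/8)·log₂(3/8)]
  = 0.5244 + 0.5244 + 0.5306
  = 1.5794 bits
H(B) = -[(5/8)·log₂(5/8) + (3/16)·log₂(3/16) + (3/16)·log₂(3/16)]
  = 0.4238 + 0.4528 + 0.4528
  = 1.3294 bits
H(A,B) = -[(3/16)·log₂(3/16) + (1/16)·log₂(1/16) + (1/16)·log₂(1/16) + (1/4)·log₂(1/4) + (1/16)·log₂(1/16) + (3/16)·log₂(3/16) + (1/8)·log₂(1/8) + (1/16)·log₂(1/16)]
  = 0.4528 + 0.2500 + 0.2500 + 0.5000 + 0.2500 + 0.4528 + 0.3750 + 0.2500
  = 2.7806 bits

I(A;B) = H(A) + H(B) - H(A,B)
  = 1.5794 + 1.3294 - 2.7806
  = 0.1282 bits

Distribution 2 (P, Q):
Marginal P(P) (row sums):
  P(P=0) = 1/24 + 1/12 + 5/24 = 1/3
  P(P=1) = 7/24 + 5/24 + 1/6 = 2/3
Marginal P(Q) (column sums):
  P(Q=0) = 1/24 + 7/24 = 1/3
  P(Q=1) = 1/12 + 5/24 = 7/24
  P(Q=2) = 5/24 + 1/6 = 3/8

H(P) = -[(1/3)·log₂(1/3) + (2/3)·log₂(2/3)]
  = 0.5283 + 0.3900
  = 0.9183 bits
H(Q) = -[(1/3)·log₂(1/3) + (7/24)·log₂(7/24) + (3/8)·log₂(3/8)]
  = 0.5283 + 0.5185 + 0.5306
  = 1.5774 bits
H(P,Q) = -[(1/24)·log₂(1/24) + (1/12)·log₂(1/12) + (5/24)·log₂(5/24) + (7/24)·log₂(7/24) + (5/24)·log₂(5/24) + (1/6)·log₂(1/6)]
  = 0.1910 + 0.2987 + 0.4715 + 0.5185 + 0.4715 + 0.4308
  = 2.3820 bits

I(P;Q) = H(P) + H(Q) - H(P,Q)
  = 0.9183 + 1.5774 - 2.3820
  = 0.1137 bits

I(A;B) = 0.1282 bits > I(P;Q) = 0.1137 bits, so (A, B) has the higher mutual information (stronger dependence).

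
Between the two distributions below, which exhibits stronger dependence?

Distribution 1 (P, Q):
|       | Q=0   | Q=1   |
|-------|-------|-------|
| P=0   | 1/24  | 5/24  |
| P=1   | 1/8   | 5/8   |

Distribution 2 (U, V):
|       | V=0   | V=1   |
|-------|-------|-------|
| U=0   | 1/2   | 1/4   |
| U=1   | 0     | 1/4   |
Distribution 1 (P, Q):
Marginal P(P) (row sums):
  P(P=0) = 1/24 + 5/24 = 1/4
  P(P=1) = 1/8 + 5/8 = 3/4
Marginal P(Q) (column sums):
  P(Q=0) = 1/24 + 1/8 = 1/6
  P(Q=1) = 5/24 + 5/8 = 5/6

H(P) = -[(1/4)·log₂(1/4) + (3/4)·log₂(3/4)]
  = 0.5000 + 0.3113
  = 0.8113 bits
H(Q) = -[(1/6)·log₂(1/6) + (5/6)·log₂(5/6)]
  = 0.4308 + 0.2192
  = 0.6500 bits
H(P,Q) = -[(1/24)·log₂(1/24) + (5/24)·log₂(5/24) + (1/8)·log₂(1/8) + (5/8)·log₂(5/8)]
  = 0.1910 + 0.4715 + 0.3750 + 0.4238
  = 1.4613 bits

I(P;Q) = H(P) + H(Q) - H(P,Q)
  = 0.8113 + 0.6500 - 1.4613
  = 0.0000 bits

Distribution 2 (U, V):
Marginal P(U) (row sums):
  P(U=0) = 1/2 + 1/4 = 3/4
  P(U=1) = 0 + 1/4 = 1/4
Marginal P(V) (column sums):
  P(V=0) = 1/2 + 0 = 1/2
  P(V=1) = 1/4 + 1/4 = 1/2

H(U) = -[(3/4)·log₂(3/4) + (1/4)·log₂(1/4)]
  = 0.3113 + 0.5000
  = 0.8113 bits
H(V) = -[(1/2)·log₂(1/2) + (1/2)·log₂(1/2)]
  = 0.5000 + 0.5000
  = 1.0000 bits
H(U,V) = -[(1/2)·log₂(1/2) + (1/4)·log₂(1/4) + (1/4)·log₂(1/4)]
  = 0.5000 + 0.5000 + 0.5000
  = 1.5000 bits

I(U;V) = H(U) + H(V) - H(U,V)
  = 0.8113 + 1.0000 - 1.5000
  = 0.3113 bits

I(U;V) = 0.3113 bits > I(P;Q) = 0.0000 bits, so (U, V) has the higher mutual information (stronger dependence).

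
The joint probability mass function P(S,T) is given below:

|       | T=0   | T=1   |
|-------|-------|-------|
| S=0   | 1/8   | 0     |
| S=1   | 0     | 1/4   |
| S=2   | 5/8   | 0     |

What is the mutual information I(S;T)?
Marginal P(S) (row sums):
  P(S=0) = 1/8 + 0 = 1/8
  P(S=1) = 0 + 1/4 = 1/4
  P(S=2) = 5/8 + 0 = 5/8
Marginal P(T) (column sums):
  P(T=0) = 1/8 + 0 + 5/8 = 3/4
  P(T=1) = 0 + 1/4 + 0 = 1/4

H(S) = -[(1/8)·log₂(1/8) + (1/4)·log₂(1/4) + (5/8)·log₂(5/8)]
  = 0.3750 + 0.5000 + 0.4238
  = 1.2988 bits
H(T) = -[(3/4)·log₂(3/4) + (1/4)·log₂(1/4)]
  = 0.3113 + 0.5000
  = 0.8113 bits
H(S,T) = -[(1/8)·log₂(1/8) + (1/4)·log₂(1/4) + (5/8)·log₂(5/8)]
  = 0.3750 + 0.5000 + 0.4238
  = 1.2988 bits

I(S;T) = H(S) + H(T) - H(S,T)
  = 1.2988 + 0.8113 - 1.2988
  = 0.8113 bits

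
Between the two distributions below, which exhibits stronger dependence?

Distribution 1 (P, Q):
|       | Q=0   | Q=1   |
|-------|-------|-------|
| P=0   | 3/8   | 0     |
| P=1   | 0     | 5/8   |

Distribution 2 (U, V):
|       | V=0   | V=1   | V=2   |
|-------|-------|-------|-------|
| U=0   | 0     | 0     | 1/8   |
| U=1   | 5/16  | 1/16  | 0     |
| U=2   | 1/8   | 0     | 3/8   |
Distribution 1 (P, Q):
Marginal P(P) (row sums):
  P(P=0) = 3/8 + 0 = 3/8
  P(P=1) = 0 + 5/8 = 5/8
Marginal P(Q) (column sums):
  P(Q=0) = 3/8 + 0 = 3/8
  P(Q=1) = 0 + 5/8 = 5/8

H(P) = -[(3/8)·log₂(3/8) + (5/8)·log₂(5/8)]
  = 0.5306 + 0.4238
  = 0.9544 bits
H(Q) = -[(3/8)·log₂(3/8) + (5/8)·log₂(5/8)]
  = 0.5306 + 0.4238
  = 0.9544 bits
H(P,Q) = -[(3/8)·log₂(3/8) + (5/8)·log₂(5/8)]
  = 0.5306 + 0.4238
  = 0.9544 bits

I(P;Q) = H(P) + H(Q) - H(P,Q)
  = 0.9544 + 0.9544 - 0.9544
  = 0.9544 bits

Distribution 2 (U, V):
Marginal P(U) (row sums):
  P(U=0) = 0 + 0 + 1/8 = 1/8
  P(U=1) = 5/16 + 1/16 + 0 = 3/8
  P(U=2) = 1/8 + 0 + 3/8 = 1/2
Marginal P(V) (column sums):
  P(V=0) = 0 + 5/16 + 1/8 = 7/16
  P(V=1) = 0 + 1/16 + 0 = 1/16
  P(V=2) = 1/8 + 0 + 3/8 = 1/2

H(U) = -[(1/8)·log₂(1/8) + (3/8)·log₂(3/8) + (1/2)·log₂(1/2)]
  = 0.3750 + 0.5306 + 0.5000
  = 1.4056 bits
H(V) = -[(7/16)·log₂(7/16) + (1/16)·log₂(1/16) + (1/2)·log₂(1/2)]
  = 0.5218 + 0.2500 + 0.5000
  = 1.2718 bits
H(U,V) = -[(1/8)·log₂(1/8) + (5/16)·log₂(5/16) + (1/16)·log₂(1/16) + (1/8)·log₂(1/8) + (3/8)·log₂(3/8)]
  = 0.3750 + 0.5244 + 0.2500 + 0.3750 + 0.5306
  = 2.0550 bits

I(U;V) = H(U) + H(V) - H(U,V)
  = 1.4056 + 1.2718 - 2.0550
  = 0.6224 bits

I(P;Q) = 0.9544 bits > I(U;V) = 0.6224 bits, so (P, Q) has the higher mutual information (stronger dependence).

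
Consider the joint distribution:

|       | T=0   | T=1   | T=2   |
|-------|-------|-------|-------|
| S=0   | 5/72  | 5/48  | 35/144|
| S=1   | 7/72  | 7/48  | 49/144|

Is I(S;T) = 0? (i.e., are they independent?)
Marginal P(S) (row sums):
  P(S=0) = 5/72 + 5/48 + 35/144 = 5/12
  P(S=1) = 7/72 + 7/48 + 49/144 = 7/12
Marginal P(T) (column sums):
  P(T=0) = 5/72 + 7/72 = 1/6
  P(T=1) = 5/48 + 7/48 = 1/4
  P(T=2) = 35/144 + 49/144 = 7/12

S and T are independent iff P(S=i,T=j) = P(S=i)·P(T=j) for every cell.
  P(S=0)·P(T=0) = 5/12 × 1/6 = 5/72 = P(S=0,T=0) ✓
  P(S=0)·P(T=1) = 5/12 × 1/4 = 5/48 = P(S=0,T=1) ✓
  P(S=0)·P(T=2) = 5/12 × 7/12 = 35/144 = P(S=0,T=2) ✓
  P(S=1)·P(T=0) = 7/12 × 1/6 = 7/72 = P(S=1,T=0) ✓
  P(S=1)·P(T=1) = 7/12 × 1/4 = 7/48 = P(S=1,T=1) ✓
  P(S=1)·P(T=2) = 7/12 × 7/12 = 49/144 = P(S=1,T=2) ✓

Yes, S and T are independent: every cell factors, so I(S;T) = 0 bits.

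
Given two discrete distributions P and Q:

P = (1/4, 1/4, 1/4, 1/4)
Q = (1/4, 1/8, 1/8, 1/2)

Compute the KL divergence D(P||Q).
D(P||Q) = Σ P(i) log₂(P(i)/Q(i))
  i=0: (1/4) × log₂((1/4)/(1/4)) = (1/4) × log₂(1) = 0.0000
  i=1: (1/4) × log₂((1/4)/(1/8)) = (1/4) × log₂(2) = 0.2500
  i=2: (1/4) × log₂((1/4)/(1/8)) = (1/4) × log₂(2) = 0.2500
  i=3: (1/4) × log₂((1/4)/(1/2)) = (1/4) × log₂(1/2) = -0.2500
D(P||Q) = 0.0000 + 0.2500 + 0.2500 - 0.2500
  = 0.2500 bits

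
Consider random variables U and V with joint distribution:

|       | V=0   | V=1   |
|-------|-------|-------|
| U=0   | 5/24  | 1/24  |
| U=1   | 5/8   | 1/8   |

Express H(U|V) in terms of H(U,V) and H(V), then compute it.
H(U|V) = H(U,V) - H(V)

Marginal P(V) (column sums):
  P(V=0) = 5/24 + 5/8 = 5/6
  P(V=1) = 1/24 + 1/8 = 1/6

H(U,V) = -[(5/24)·log₂(5/24) + (1/24)·log₂(1/24) + (5/8)·log₂(5/8) + (1/8)·log₂(1/8)]
  = 0.4715 + 0.1910 + 0.4238 + 0.3750
  = 1.4613 bits
H(V) = -[(5/6)·log₂(5/6) + (1/6)·log₂(1/6)]
  = 0.2192 + 0.4308
  = 0.6500 bits

H(U|V) = 1.4613 - 0.6500 = 0.8113 bits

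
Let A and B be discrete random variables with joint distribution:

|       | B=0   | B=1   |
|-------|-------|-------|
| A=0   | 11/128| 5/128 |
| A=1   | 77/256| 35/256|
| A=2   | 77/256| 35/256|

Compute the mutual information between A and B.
Marginal P(A) (row sums):
  P(A=0) = 11/128 + 5/128 = 1/8
  P(A=1) = 77/256 + 35/256 = 7/16
  P(A=2) = 77/256 + 35/256 = 7/16
Marginal P(B) (column sums):
  P(B=0) = 11/128 + 77/256 + 77/256 = 11/16
  P(B=1) = 5/128 + 35/256 + 35/256 = 5/16

H(A) = -[(1/8)·log₂(1/8) + (7/16)·log₂(7/16) + (7/16)·log₂(7/16)]
  = 0.3750 + 0.5218 + 0.5218
  = 1.4186 bits
H(B) = -[(11/16)·log₂(11/16) + (5/16)·log₂(5/16)]
  = 0.3716 + 0.5244
  = 0.8960 bits
H(A,B) = -[(11/128)·log₂(11/128) + (5/128)·log₂(5/128) + (77/256)·log₂(77/256) + (35/256)·log₂(35/256) + (77/256)·log₂(77/256) + (35/256)·log₂(35/256)]
  = 0.3043 + 0.1827 + 0.5213 + 0.3925 + 0.5213 + 0.3925
  = 2.3146 bits

I(A;B) = H(A) + H(B) - H(A,B)
  = 1.4186 + 0.8960 - 2.3146
  = 0.0000 bits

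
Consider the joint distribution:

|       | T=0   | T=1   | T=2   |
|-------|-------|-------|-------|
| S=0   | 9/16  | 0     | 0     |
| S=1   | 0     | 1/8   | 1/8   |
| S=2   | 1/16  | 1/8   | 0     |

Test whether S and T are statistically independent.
Marginal P(S) (row sums):
  P(S=0) = 9/16 + 0 + 0 = 9/16
  P(S=1) = 0 + 1/8 + 1/8 = 1/4
  P(S=2) = 1/16 + 1/8 + 0 = 3/16
Marginal P(T) (column sums):
  P(T=0) = 9/16 + 0 + 1/16 = 5/8
  P(T=1) = 0 + 1/8 + 1/8 = 1/4
  P(T=2) = 0 + 1/8 + 0 = 1/8

S and T are independent iff P(S=i,T=j) = P(S=i)·P(T=j) for every cell.
  P(S=0)·P(T=0) = 9/16 × 5/8 = 45/128, but P(S=0,T=0) = 9/16 ✗

No, S and T are not independent. Quantitatively, I(S;T) > 0:

H(S) = -[(9/16)·log₂(9/16) + (1/4)·log₂(1/4) + (3/16)·log₂(3/16)]
  = 0.4669 + 0.5000 + 0.4528
  = 1.4197 bits
H(T) = -[(5/8)·log₂(5/8) + (1/4)·log₂(1/4) + (1/8)·log₂(1/8)]
  = 0.4238 + 0.5000 + 0.3750
  = 1.2988 bits
H(S,T) = -[(9/16)·log₂(9/16) + (1/8)·log₂(1/8) + (1/8)·log₂(1/8) + (1/16)·log₂(1/16) + (1/8)·log₂(1/8)]
  = 0.4669 + 0.3750 + 0.3750 + 0.2500 + 0.3750
  = 1.8419 bits
I(S;T) = H(S) + H(T) - H(S,T) = 1.4197 + 1.2988 - 1.8419 = 0.8766 bits > 0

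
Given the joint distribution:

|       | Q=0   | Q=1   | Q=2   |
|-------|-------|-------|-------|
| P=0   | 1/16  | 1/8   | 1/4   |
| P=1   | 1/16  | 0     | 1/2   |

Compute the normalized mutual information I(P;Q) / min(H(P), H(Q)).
Marginal P(P) (row sums):
  P(P=0) = 1/16 + 1/8 + 1/4 = 7/16
  P(P=1) = 1/16 + 0 + 1/2 = 9/16
Marginal P(Q) (column sums):
  P(Q=0) = 1/16 + 1/16 = 1/8
  P(Q=1) = 1/8 + 0 = 1/8
  P(Q=2) = 1/4 + 1/2 = 3/4

H(P) = -[(7/16)·log₂(7/16) + (9/16)·log₂(9/16)]
  = 0.5218 + 0.4669
  = 0.9887 bits
H(Q) = -[(1/8)·log₂(1/8) + (1/8)·log₂(1/8) + (3/4)·log₂(3/4)]
  = 0.3750 + 0.3750 + 0.3113
  = 1.0613 bits
H(P,Q) = -[(1/16)·log₂(1/16) + (1/8)·log₂(1/8) + (1/4)·log₂(1/4) + (1/16)·log₂(1/16) + (1/2)·log₂(1/2)]
  = 0.2500 + 0.3750 + 0.5000 + 0.2500 + 0.5000
  = 1.8750 bits

I(P;Q) = H(P) + H(Q) - H(P,Q)
  = 0.9887 + 1.0613 - 1.8750
  = 0.1750 bits

min(H(P), H(Q)) = min(0.9887, 1.0613) = 0.9887 bits
Normalized MI = 0.1750 / 0.9887 = 0.1770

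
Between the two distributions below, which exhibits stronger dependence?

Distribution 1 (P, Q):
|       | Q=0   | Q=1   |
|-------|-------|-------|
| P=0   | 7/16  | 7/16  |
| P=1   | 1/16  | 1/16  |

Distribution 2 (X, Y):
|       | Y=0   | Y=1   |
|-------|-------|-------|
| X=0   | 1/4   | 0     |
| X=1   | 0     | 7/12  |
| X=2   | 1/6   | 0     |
Distribution 1 (P, Q):
Marginal P(P) (row sums):
  P(P=0) = 7/16 + 7/16 = 7/8
  P(P=1) = 1/16 + 1/16 = 1/8
Marginal P(Q) (column sums):
  P(Q=0) = 7/16 + 1/16 = 1/2
  P(Q=1) = 7/16 + 1/16 = 1/2

H(P) = -[(7/8)·log₂(7/8) + (1/8)·log₂(1/8)]
  = 0.1686 + 0.3750
  = 0.5436 bits
H(Q) = -[(1/2)·log₂(1/2) + (1/2)·log₂(1/2)]
  = 0.5000 + 0.5000
  = 1.0000 bits
H(P,Q) = -[(7/16)·log₂(7/16) + (7/16)·log₂(7/16) + (1/16)·log₂(1/16) + (1/16)·log₂(1/16)]
  = 0.5218 + 0.5218 + 0.2500 + 0.2500
  = 1.5436 bits

I(P;Q) = H(P) + H(Q) - H(P,Q)
  = 0.5436 + 1.0000 - 1.5436
  = 0.0000 bits

Distribution 2 (X, Y):
Marginal P(X) (row sums):
  P(X=0) = 1/4 + 0 = 1/4
  P(X=1) = 0 + 7/12 = 7/12
  P(X=2) = 1/6 + 0 = 1/6
Marginal P(Y) (column sums):
  P(Y=0) = 1/4 + 0 + 1/6 = 5/12
  P(Y=1) = 0 + 7/12 + 0 = 7/12

H(X) = -[(1/4)·log₂(1/4) + (7/12)·log₂(7/12) + (1/6)·log₂(1/6)]
  = 0.5000 + 0.4536 + 0.4308
  = 1.3844 bits
H(Y) = -[(5/12)·log₂(5/12) + (7/12)·log₂(7/12)]
  = 0.5263 + 0.4536
  = 0.9799 bits
H(X,Y) = -[(1/4)·log₂(1/4) + (7/12)·log₂(7/12) + (1/6)·log₂(1/6)]
  = 0.5000 + 0.4536 + 0.4308
  = 1.3844 bits

I(X;Y) = H(X) + H(Y) - H(X,Y)
  = 1.3844 + 0.9799 - 1.3844
  = 0.9799 bits

I(X;Y) = 0.9799 bits > I(P;Q) = 0.0000 bits, so (X, Y) has the higher mutual information (stronger dependence).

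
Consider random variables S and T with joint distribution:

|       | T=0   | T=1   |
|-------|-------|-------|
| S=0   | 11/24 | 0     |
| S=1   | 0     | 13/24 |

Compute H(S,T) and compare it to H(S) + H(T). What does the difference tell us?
Marginal P(S) (row sums):
  P(S=0) = 11/24 + 0 = 11/24
  P(S=1) = 0 + 13/24 = 13/24
Marginal P(T) (column sums):
  P(T=0) = 11/24 + 0 = 11/24
  P(T=1) = 0 + 13/24 = 13/24

H(S,T) = -[(11/24)·log₂(11/24) + (13/24)·log₂(13/24)]
  = 0.5159 + 0.4791
  = 0.9950 bits
H(S) = -[(11/24)·log₂(11/24) + (13/24)·log₂(13/24)]
  = 0.5159 + 0.4791
  = 0.9950 bits
H(T) = -[(11/24)·log₂(11/24) + (13/24)·log₂(13/24)]
  = 0.5159 + 0.4791
  = 0.9950 bits

H(S) + H(T) = 0.9950 + 0.9950 = 1.9900 bits
Difference: H(S) + H(T) - H(S,T) = 1.9900 - 0.9950 = 0.9950 bits = I(S;T)

The difference is the mutual information; it is positive here, so S and T are dependent (knowing one reduces uncertainty about the other by 0.9950 bits).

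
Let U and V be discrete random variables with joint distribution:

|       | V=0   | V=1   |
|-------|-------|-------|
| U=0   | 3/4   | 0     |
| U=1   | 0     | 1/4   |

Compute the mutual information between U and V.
Marginal P(U) (row sums):
  P(U=0) = 3/4 + 0 = 3/4
  P(U=1) = 0 + 1/4 = 1/4
Marginal P(V) (column sums):
  P(V=0) = 3/4 + 0 = 3/4
  P(V=1) = 0 + 1/4 = 1/4

H(U) = -[(3/4)·log₂(3/4) + (1/4)·log₂(1/4)]
  = 0.3113 + 0.5000
  = 0.8113 bits
H(V) = -[(3/4)·log₂(3/4) + (1/4)·log₂(1/4)]
  = 0.3113 + 0.5000
  = 0.8113 bits
H(U,V) = -[(3/4)·log₂(3/4) + (1/4)·log₂(1/4)]
  = 0.3113 + 0.5000
  = 0.8113 bits

I(U;V) = H(U) + H(V) - H(U,V)
  = 0.8113 + 0.8113 - 0.8113
  = 0.8113 bits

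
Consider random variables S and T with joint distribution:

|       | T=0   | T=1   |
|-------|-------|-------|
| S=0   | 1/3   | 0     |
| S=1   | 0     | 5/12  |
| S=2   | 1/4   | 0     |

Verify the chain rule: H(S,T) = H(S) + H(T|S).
Left side:
H(S,T) = -[(1/3)·log₂(1/3) + (5/12)·log₂(5/12) + (1/4)·log₂(1/4)]
  = 0.5283 + 0.5263 + 0.5000
  = 1.5546 bits

Right side:
Marginal P(S) (row sums):
  P(S=0) = 1/3 + 0 = 1/3
  P(S=1) = 0 + 5/12 = 5/12
  P(S=2) = 1/4 + 0 = 1/4
H(S) = -[(1/3)·log₂(1/3) + (5/12)·log₂(5/12) + (1/4)·log₂(1/4)]
  = 0.5283 + 0.5263 + 0.5000
  = 1.5546 bits
H(T|S) = -Σ P(S,T)·log₂ P(T|S), where P(T|S) = P(S,T) / P(S)
  (cells with P(S,T) = 0 contribute 0)
  (S=0,T=0): P(T|S) = (1/3)/(1/3) = 1;  -(1/3)·log₂(1) = 0.0000
  (S=1,T=1): P(T|S) = (5/12)/(5/12) = 1;  -(5/12)·log₂(1) = 0.0000
  (S=2,T=0): P(T|S) = (1/4)/(1/4) = 1;  -(1/4)·log₂(1) = 0.0000
H(T|S) = 0.0000 + 0.0000 + 0.0000
  = 0.0000 bits
H(S) + H(T|S) = 1.5546 + 0.0000 = 1.5546 bits

Both sides equal 1.5546 bits, so the chain rule holds ✓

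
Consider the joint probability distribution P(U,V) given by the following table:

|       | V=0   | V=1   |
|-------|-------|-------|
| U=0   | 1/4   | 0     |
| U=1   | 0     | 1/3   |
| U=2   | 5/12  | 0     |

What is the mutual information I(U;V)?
Marginal P(U) (row sums):
  P(U=0) = 1/4 + 0 = 1/4
  P(U=1) = 0 + 1/3 = 1/3
  P(U=2) = 5/12 + 0 = 5/12
Marginal P(V) (column sums):
  P(V=0) = 1/4 + 0 + 5/12 = 2/3
  P(V=1) = 0 + 1/3 + 0 = 1/3

H(U) = -[(1/4)·log₂(1/4) + (1/3)·log₂(1/3) + (5/12)·log₂(5/12)]
  = 0.5000 + 0.5283 + 0.5263
  = 1.5546 bits
H(V) = -[(2/3)·log₂(2/3) + (1/3)·log₂(1/3)]
  = 0.3900 + 0.5283
  = 0.9183 bits
H(U,V) = -[(1/4)·log₂(1/4) + (1/3)·log₂(1/3) + (5/12)·log₂(5/12)]
  = 0.5000 + 0.5283 + 0.5263
  = 1.5546 bits

I(U;V) = H(U) + H(V) - H(U,V)
  = 1.5546 + 0.9183 - 1.5546
  = 0.9183 bits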